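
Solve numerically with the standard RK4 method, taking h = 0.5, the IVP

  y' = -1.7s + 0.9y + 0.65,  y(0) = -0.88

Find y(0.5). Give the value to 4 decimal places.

-1.2176

RK4: k1 = f(s_n, y_n); k2 = f(s_n + h/2, y_n + (h/2)·k1); k3 = f(s_n + h/2, y_n + (h/2)·k2); k4 = f(s_n + h, y_n + h·k3); y_{n+1} = y_n + (h/6)·(k1 + 2k2 + 2k3 + k4).
s=0.000000, y=-0.880000:
  k1 = f(0.000000, -0.880000) = -0.142000
  k2 = f(0.250000, -0.915500) = -0.598950
  k3 = f(0.250000, -1.029737) = -0.701764
  k4 = f(0.500000, -1.230882) = -1.307794
  y ← -0.880000 + (0.5/6)·(k1 + 2k2 + 2k3 + k4) = -1.217602
y(0.5) ≈ -1.2176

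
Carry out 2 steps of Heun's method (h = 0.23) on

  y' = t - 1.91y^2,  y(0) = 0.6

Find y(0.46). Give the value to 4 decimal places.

Heun: k1 = f(t_n, y_n); k2 = f(t_n + h, y_n + h·k1); y_{n+1} = y_n + (h/2)·(k1 + k2).
t=0.000000, y=0.600000:
  k1 = f(0.000000, 0.600000) = -0.687600
  k2 = f(0.230000, 0.441852) = -0.142895
  y ← 0.600000 + (0.23/2)·(-0.687600 + (-0.142895)) = 0.504493
t=0.230000, y=0.504493:
  k1 = f(0.230000, 0.504493) = -0.256120
  k2 = f(0.460000, 0.445585) = 0.080777
  y ← 0.504493 + (0.23/2)·(-0.256120 + 0.080777) = 0.484329
y(0.46) ≈ 0.4843

0.4843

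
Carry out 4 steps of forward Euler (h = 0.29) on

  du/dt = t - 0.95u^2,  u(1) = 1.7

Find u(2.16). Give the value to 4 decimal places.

1.3627

Euler: u_{n+1} = u_n + h·f(t_n, u_n).
t=1.000000, u=1.700000: f=-1.745500 → u ← 1.700000 + 0.29·(-1.745500) = 1.193805
t=1.290000, u=1.193805: f=-0.063912 → u ← 1.193805 + 0.29·(-0.063912) = 1.175271
t=1.580000, u=1.175271: f=0.267802 → u ← 1.175271 + 0.29·0.267802 = 1.252933
t=1.870000, u=1.252933: f=0.378651 → u ← 1.252933 + 0.29·0.378651 = 1.362742
u(2.16) ≈ 1.3627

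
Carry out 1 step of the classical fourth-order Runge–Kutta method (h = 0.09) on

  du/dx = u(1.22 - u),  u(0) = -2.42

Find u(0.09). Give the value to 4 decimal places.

-3.5080

RK4: k1 = f(x_n, u_n); k2 = f(x_n + h/2, u_n + (h/2)·k1); k3 = f(x_n + h/2, u_n + (h/2)·k2); k4 = f(x_n + h, u_n + h·k3); u_{n+1} = u_n + (h/6)·(k1 + 2k2 + 2k3 + k4).
x=0.000000, u=-2.420000:
  k1 = f(0.000000, -2.420000) = -8.808800
  k2 = f(0.045000, -2.816396) = -11.368090
  k3 = f(0.045000, -2.931564) = -12.170576
  k4 = f(0.090000, -3.515352) = -16.646428
  u ← -2.420000 + (0.09/6)·(k1 + 2k2 + 2k3 + k4) = -3.507988
u(0.09) ≈ -3.5080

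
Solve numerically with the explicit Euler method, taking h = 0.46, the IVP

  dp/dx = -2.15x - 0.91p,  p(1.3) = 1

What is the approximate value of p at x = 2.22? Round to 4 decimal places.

-2.1501

Euler: p_{n+1} = p_n + h·f(x_n, p_n).
x=1.300000, p=1.000000: f=-3.705000 → p ← 1.000000 + 0.46·(-3.705000) = -0.704300
x=1.760000, p=-0.704300: f=-3.143087 → p ← -0.704300 + 0.46·(-3.143087) = -2.150120
p(2.22) ≈ -2.1501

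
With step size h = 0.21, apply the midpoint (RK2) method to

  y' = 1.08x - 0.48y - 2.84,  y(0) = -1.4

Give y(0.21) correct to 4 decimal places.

Midpoint: k1 = f(x_n, y_n); k2 = f(x_n + h/2, y_n + (h/2)·k1); y_{n+1} = y_n + h·k2.
x=0.000000, y=-1.400000:
  k1 = f(0.000000, -1.400000) = -2.168000
  k2 = f(0.105000, -1.627640) = -1.945333
  y ← -1.400000 + 0.21·(-1.945333) = -1.808520
y(0.21) ≈ -1.8085

-1.8085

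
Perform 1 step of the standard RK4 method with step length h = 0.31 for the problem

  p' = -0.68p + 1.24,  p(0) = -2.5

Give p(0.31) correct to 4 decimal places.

RK4: k1 = f(s_n, p_n); k2 = f(s_n + h/2, p_n + (h/2)·k1); k3 = f(s_n + h/2, p_n + (h/2)·k2); k4 = f(s_n + h, p_n + h·k3); p_{n+1} = p_n + (h/6)·(k1 + 2k2 + 2k3 + k4).
s=0.000000, p=-2.500000:
  k1 = f(0.000000, -2.500000) = 2.940000
  k2 = f(0.155000, -2.044300) = 2.630124
  k3 = f(0.155000, -2.092331) = 2.662785
  k4 = f(0.310000, -1.674537) = 2.378685
  p ← -2.500000 + (0.31/6)·(k1 + 2k2 + 2k3 + k4) = -1.678267
p(0.31) ≈ -1.6783

-1.6783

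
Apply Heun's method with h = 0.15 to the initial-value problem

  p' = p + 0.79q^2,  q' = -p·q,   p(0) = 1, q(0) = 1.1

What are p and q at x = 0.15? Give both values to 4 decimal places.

Heun on (p,q): k1 = f(x_n, state_n); k2 = f(x_n + h, state_n + h·k1); state_{n+1} = state_n + (h/2)·(k1 + k2).
0.000000: (1.000000, 1.100000)
  k1 = (1.955900, -1.100000)
  predictor → (1.293385, 0.935000)
  k2 = (1.984023, -1.209315)
  → (1.295494, 0.926801)
(p(0.15), q(0.15)) ≈ (1.2955, 0.9268)

1.2955, 0.9268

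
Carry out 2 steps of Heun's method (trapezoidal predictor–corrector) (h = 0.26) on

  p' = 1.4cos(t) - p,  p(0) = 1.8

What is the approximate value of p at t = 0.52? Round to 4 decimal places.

Heun: k1 = f(t_n, p_n); k2 = f(t_n + h, p_n + h·k1); p_{n+1} = p_n + (h/2)·(k1 + k2).
t=0.000000, p=1.800000:
  k1 = f(0.000000, 1.800000) = -0.400000
  k2 = f(0.260000, 1.696000) = -0.343054
  p ← 1.800000 + (0.26/2)·(-0.400000 + (-0.343054)) = 1.703403
t=0.260000, p=1.703403:
  k1 = f(0.260000, 1.703403) = -0.350457
  k2 = f(0.520000, 1.612284) = -0.397337
  p ← 1.703403 + (0.26/2)·(-0.350457 + (-0.397337)) = 1.606190
p(0.52) ≈ 1.6062

1.6062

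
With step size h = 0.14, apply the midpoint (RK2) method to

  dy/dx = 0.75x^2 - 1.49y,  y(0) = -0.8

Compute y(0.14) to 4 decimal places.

Midpoint: k1 = f(x_n, y_n); k2 = f(x_n + h/2, y_n + (h/2)·k1); y_{n+1} = y_n + h·k2.
x=0.000000, y=-0.800000:
  k1 = f(0.000000, -0.800000) = 1.192000
  k2 = f(0.070000, -0.716560) = 1.071349
  y ← -0.800000 + 0.14·1.071349 = -0.650011
y(0.14) ≈ -0.6500

-0.6500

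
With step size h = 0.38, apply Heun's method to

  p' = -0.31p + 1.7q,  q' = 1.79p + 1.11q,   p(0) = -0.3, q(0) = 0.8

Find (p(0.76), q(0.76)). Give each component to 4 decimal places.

1.1466, 2.1947

Heun on (p,q): k1 = f(t_n, state_n); k2 = f(t_n + h, state_n + h·k1); state_{n+1} = state_n + (h/2)·(k1 + k2).
0.000000: (-0.300000, 0.800000)
  k1 = (1.453000, 0.351000)
  predictor → (0.252140, 0.933380)
  k2 = (1.508583, 1.487382)
  → (0.262701, 1.149293)
0.380000: (0.262701, 1.149293)
  k1 = (1.872360, 1.745949)
  predictor → (0.974198, 1.812753)
  k2 = (2.779679, 3.755970)
  → (1.146588, 2.194657)
(p(0.76), q(0.76)) ≈ (1.1466, 2.1947)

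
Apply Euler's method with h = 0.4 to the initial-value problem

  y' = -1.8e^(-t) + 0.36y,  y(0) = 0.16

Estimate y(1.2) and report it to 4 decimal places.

-1.5784

Euler: y_{n+1} = y_n + h·f(t_n, y_n).
t=0.000000, y=0.160000: f=-1.742400 → y ← 0.160000 + 0.4·(-1.742400) = -0.536960
t=0.400000, y=-0.536960: f=-1.399882 → y ← -0.536960 + 0.4·(-1.399882) = -1.096913
t=0.800000, y=-1.096913: f=-1.203681 → y ← -1.096913 + 0.4·(-1.203681) = -1.578385
y(1.2) ≈ -1.5784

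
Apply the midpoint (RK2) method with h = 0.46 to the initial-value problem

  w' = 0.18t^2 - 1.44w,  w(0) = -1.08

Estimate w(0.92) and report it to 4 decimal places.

-0.2990

Midpoint: k1 = f(t_n, w_n); k2 = f(t_n + h/2, w_n + (h/2)·k1); w_{n+1} = w_n + h·k2.
t=0.000000, w=-1.080000:
  k1 = f(0.000000, -1.080000) = 1.555200
  k2 = f(0.230000, -0.722304) = 1.049640
  w ← -1.080000 + 0.46·1.049640 = -0.597166
t=0.460000, w=-0.597166:
  k1 = f(0.460000, -0.597166) = 0.898007
  k2 = f(0.690000, -0.390624) = 0.648197
  w ← -0.597166 + 0.46·0.648197 = -0.298995
w(0.92) ≈ -0.2990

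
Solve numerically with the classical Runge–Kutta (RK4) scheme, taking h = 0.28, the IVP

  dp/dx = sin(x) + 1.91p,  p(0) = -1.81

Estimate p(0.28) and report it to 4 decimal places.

RK4: k1 = f(x_n, p_n); k2 = f(x_n + h/2, p_n + (h/2)·k1); k3 = f(x_n + h/2, p_n + (h/2)·k2); k4 = f(x_n + h, p_n + h·k3); p_{n+1} = p_n + (h/6)·(k1 + 2k2 + 2k3 + k4).
x=0.000000, p=-1.810000:
  k1 = f(0.000000, -1.810000) = -3.457100
  k2 = f(0.140000, -2.293994) = -4.241985
  k3 = f(0.140000, -2.403878) = -4.451864
  k4 = f(0.280000, -3.056522) = -5.561601
  p ← -1.810000 + (0.28/6)·(k1 + 2k2 + 2k3 + k4) = -3.042299
p(0.28) ≈ -3.0423

-3.0423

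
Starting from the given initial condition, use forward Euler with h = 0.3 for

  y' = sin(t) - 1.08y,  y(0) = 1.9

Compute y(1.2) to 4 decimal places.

Euler: y_{n+1} = y_n + h·f(t_n, y_n).
t=0.000000, y=1.900000: f=-2.052000 → y ← 1.900000 + 0.3·(-2.052000) = 1.284400
t=0.300000, y=1.284400: f=-1.091632 → y ← 1.284400 + 0.3·(-1.091632) = 0.956910
t=0.600000, y=0.956910: f=-0.468821 → y ← 0.956910 + 0.3·(-0.468821) = 0.816264
t=0.900000, y=0.816264: f=-0.098238 → y ← 0.816264 + 0.3·(-0.098238) = 0.786793
y(1.2) ≈ 0.7868

0.7868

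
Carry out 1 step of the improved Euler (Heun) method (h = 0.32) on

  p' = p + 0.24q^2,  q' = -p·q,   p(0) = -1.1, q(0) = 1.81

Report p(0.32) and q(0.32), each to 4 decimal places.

Heun on (p,q): k1 = f(s_n, state_n); k2 = f(s_n + h, state_n + h·k1); state_{n+1} = state_n + (h/2)·(k1 + k2).
0.000000: (-1.100000, 1.810000)
  k1 = (-0.313736, 1.991000)
  predictor → (-1.200396, 2.447120)
  k2 = (0.236820, 2.937512)
  → (-1.112307, 2.598562)
(p(0.32), q(0.32)) ≈ (-1.1123, 2.5986)

-1.1123, 2.5986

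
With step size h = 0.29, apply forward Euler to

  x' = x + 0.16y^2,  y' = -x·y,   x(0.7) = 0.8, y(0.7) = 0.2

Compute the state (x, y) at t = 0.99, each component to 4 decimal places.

1.0339, 0.1536

Euler on (x,y): x_{n+1} = x_n + h·x', y_{n+1} = y_n + h·y'.
0.700000: (0.800000, 0.200000); f=(0.806400, -0.160000) → (1.033856, 0.153600)
(x(0.99), y(0.99)) ≈ (1.0339, 0.1536)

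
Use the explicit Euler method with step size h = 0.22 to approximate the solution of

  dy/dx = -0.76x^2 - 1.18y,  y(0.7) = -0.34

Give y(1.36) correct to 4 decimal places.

Euler: y_{n+1} = y_n + h·f(x_n, y_n).
x=0.700000, y=-0.340000: f=0.028800 → y ← -0.340000 + 0.22·0.028800 = -0.333664
x=0.920000, y=-0.333664: f=-0.249540 → y ← -0.333664 + 0.22·(-0.249540) = -0.388563
x=1.140000, y=-0.388563: f=-0.529192 → y ← -0.388563 + 0.22·(-0.529192) = -0.504985
y(1.36) ≈ -0.5050

-0.5050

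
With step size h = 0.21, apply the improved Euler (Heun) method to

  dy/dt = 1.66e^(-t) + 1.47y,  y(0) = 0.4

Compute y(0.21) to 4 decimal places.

0.9119

Heun: k1 = f(t_n, y_n); k2 = f(t_n + h, y_n + h·k1); y_{n+1} = y_n + (h/2)·(k1 + k2).
t=0.000000, y=0.400000:
  k1 = f(0.000000, 0.400000) = 2.248000
  k2 = f(0.210000, 0.872080) = 2.627527
  y ← 0.400000 + (0.21/2)·(2.248000 + 2.627527) = 0.911930
y(0.21) ≈ 0.9119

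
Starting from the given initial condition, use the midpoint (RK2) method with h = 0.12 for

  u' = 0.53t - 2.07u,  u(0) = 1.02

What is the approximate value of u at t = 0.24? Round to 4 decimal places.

Midpoint: k1 = f(t_n, u_n); k2 = f(t_n + h/2, u_n + (h/2)·k1); u_{n+1} = u_n + h·k2.
t=0.000000, u=1.020000:
  k1 = f(0.000000, 1.020000) = -2.111400
  k2 = f(0.060000, 0.893316) = -1.817364
  u ← 1.020000 + 0.12·(-1.817364) = 0.801916
t=0.120000, u=0.801916:
  k1 = f(0.120000, 0.801916) = -1.596367
  k2 = f(0.180000, 0.706134) = -1.366298
  u ← 0.801916 + 0.12·(-1.366298) = 0.637961
u(0.24) ≈ 0.6380

0.6380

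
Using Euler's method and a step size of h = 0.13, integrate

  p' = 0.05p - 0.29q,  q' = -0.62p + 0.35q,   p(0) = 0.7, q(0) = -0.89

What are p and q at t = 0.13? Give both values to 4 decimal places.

Euler on (p,q): p_{n+1} = p_n + h·p', q_{n+1} = q_n + h·q'.
0.000000: (0.700000, -0.890000); f=(0.293100, -0.745500) → (0.738103, -0.986915)
(p(0.13), q(0.13)) ≈ (0.7381, -0.9869)

0.7381, -0.9869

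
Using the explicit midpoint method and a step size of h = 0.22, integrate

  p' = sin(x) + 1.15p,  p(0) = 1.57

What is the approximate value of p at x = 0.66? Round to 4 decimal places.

3.5974

Midpoint: k1 = f(x_n, p_n); k2 = f(x_n + h/2, p_n + (h/2)·k1); p_{n+1} = p_n + h·k2.
x=0.000000, p=1.570000:
  k1 = f(0.000000, 1.570000) = 1.805500
  k2 = f(0.110000, 1.768605) = 2.143674
  p ← 1.570000 + 0.22·2.143674 = 2.041608
x=0.220000, p=2.041608:
  k1 = f(0.220000, 2.041608) = 2.566079
  k2 = f(0.330000, 2.323877) = 2.996502
  p ← 2.041608 + 0.22·2.996502 = 2.700839
x=0.440000, p=2.700839:
  k1 = f(0.440000, 2.700839) = 3.531904
  k2 = f(0.550000, 3.089348) = 4.075438
  p ← 2.700839 + 0.22·4.075438 = 3.597435
p(0.66) ≈ 3.5974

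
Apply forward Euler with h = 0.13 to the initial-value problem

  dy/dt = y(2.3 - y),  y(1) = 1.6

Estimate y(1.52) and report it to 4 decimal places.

Euler: y_{n+1} = y_n + h·f(t_n, y_n).
t=1.000000, y=1.600000: f=1.120000 → y ← 1.600000 + 0.13·1.120000 = 1.745600
t=1.130000, y=1.745600: f=0.967761 → y ← 1.745600 + 0.13·0.967761 = 1.871409
t=1.260000, y=1.871409: f=0.802069 → y ← 1.871409 + 0.13·0.802069 = 1.975678
t=1.390000, y=1.975678: f=0.640756 → y ← 1.975678 + 0.13·0.640756 = 2.058976
y(1.52) ≈ 2.0590

2.0590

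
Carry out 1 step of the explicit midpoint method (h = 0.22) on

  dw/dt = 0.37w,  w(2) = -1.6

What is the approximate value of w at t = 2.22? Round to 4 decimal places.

Midpoint: k1 = f(t_n, w_n); k2 = f(t_n + h/2, w_n + (h/2)·k1); w_{n+1} = w_n + h·k2.
t=2.000000, w=-1.600000:
  k1 = f(2.000000, -1.600000) = -0.592000
  k2 = f(2.110000, -1.665120) = -0.616094
  w ← -1.600000 + 0.22·(-0.616094) = -1.735541
w(2.22) ≈ -1.7355

-1.7355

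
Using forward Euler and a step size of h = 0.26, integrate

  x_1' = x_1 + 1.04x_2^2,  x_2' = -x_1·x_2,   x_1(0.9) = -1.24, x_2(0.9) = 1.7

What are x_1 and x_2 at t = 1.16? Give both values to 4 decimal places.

Euler on (x_1,x_2): x_1_{n+1} = x_1_n + h·x_1', x_2_{n+1} = x_2_n + h·x_2'.
0.900000: (-1.240000, 1.700000); f=(1.765600, 2.108000) → (-0.780944, 2.248080)
(x_1(1.16), x_2(1.16)) ≈ (-0.7809, 2.2481)

-0.7809, 2.2481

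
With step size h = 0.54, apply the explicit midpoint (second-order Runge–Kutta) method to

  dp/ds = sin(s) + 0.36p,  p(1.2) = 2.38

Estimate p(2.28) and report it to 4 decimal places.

4.7553

Midpoint: k1 = f(s_n, p_n); k2 = f(s_n + h/2, p_n + (h/2)·k1); p_{n+1} = p_n + h·k2.
s=1.200000, p=2.380000:
  k1 = f(1.200000, 2.380000) = 1.788839
  k2 = f(1.470000, 2.862987) = 2.025600
  p ← 2.380000 + 0.54·2.025600 = 3.473824
s=1.740000, p=3.473824:
  k1 = f(1.740000, 3.473824) = 2.236296
  k2 = f(2.010000, 4.077624) = 2.373035
  p ← 3.473824 + 0.54·2.373035 = 4.755263
p(2.28) ≈ 4.7553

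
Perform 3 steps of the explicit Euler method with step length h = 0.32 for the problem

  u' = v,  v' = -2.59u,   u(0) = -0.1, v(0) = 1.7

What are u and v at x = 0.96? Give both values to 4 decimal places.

1.4673, 0.5741

Euler on (u,v): u_{n+1} = u_n + h·u', v_{n+1} = v_n + h·v'.
0.000000: (-0.100000, 1.700000); f=(1.700000, 0.259000) → (0.444000, 1.782880)
0.320000: (0.444000, 1.782880); f=(1.782880, -1.149960) → (1.014522, 1.414893)
0.640000: (1.014522, 1.414893); f=(1.414893, -2.627611) → (1.467287, 0.574057)
(u(0.96), v(0.96)) ≈ (1.4673, 0.5741)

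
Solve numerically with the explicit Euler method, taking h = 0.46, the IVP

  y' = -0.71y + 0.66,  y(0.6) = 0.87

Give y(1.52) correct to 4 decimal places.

0.9026

Euler: y_{n+1} = y_n + h·f(x_n, y_n).
x=0.600000, y=0.870000: f=0.042300 → y ← 0.870000 + 0.46·0.042300 = 0.889458
x=1.060000, y=0.889458: f=0.028485 → y ← 0.889458 + 0.46·0.028485 = 0.902561
y(1.52) ≈ 0.9026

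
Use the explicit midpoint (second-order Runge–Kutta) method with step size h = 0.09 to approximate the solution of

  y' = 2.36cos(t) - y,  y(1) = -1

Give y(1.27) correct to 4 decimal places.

Midpoint: k1 = f(t_n, y_n); k2 = f(t_n + h/2, y_n + (h/2)·k1); y_{n+1} = y_n + h·k2.
t=1.000000, y=-1.000000:
  k1 = f(1.000000, -1.000000) = 2.275113
  k2 = f(1.045000, -0.897620) = 2.082108
  y ← -1.000000 + 0.09·2.082108 = -0.812610
t=1.090000, y=-0.812610:
  k1 = f(1.090000, -0.812610) = 1.904076
  k2 = f(1.135000, -0.726927) = 1.723159
  y ← -0.812610 + 0.09·1.723159 = -0.657526
t=1.180000, y=-0.657526:
  k1 = f(1.180000, -0.657526) = 1.556508
  k2 = f(1.225000, -0.587483) = 1.387396
  y ← -0.657526 + 0.09·1.387396 = -0.532660
y(1.27) ≈ -0.5327

-0.5327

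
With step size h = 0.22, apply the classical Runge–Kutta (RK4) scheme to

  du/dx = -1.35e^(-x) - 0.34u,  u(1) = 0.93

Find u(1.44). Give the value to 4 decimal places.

RK4: k1 = f(x_n, u_n); k2 = f(x_n + h/2, u_n + (h/2)·k1); k3 = f(x_n + h/2, u_n + (h/2)·k2); k4 = f(x_n + h, u_n + h·k3); u_{n+1} = u_n + (h/6)·(k1 + 2k2 + 2k3 + k4).
x=1.000000, u=0.930000:
  k1 = f(1.000000, 0.930000) = -0.812837
  k2 = f(1.110000, 0.840588) = -0.730704
  k3 = f(1.110000, 0.849623) = -0.733776
  k4 = f(1.220000, 0.768569) = -0.659874
  u ← 0.930000 + (0.22/6)·(k1 + 2k2 + 2k3 + k4) = 0.768605
x=1.220000, u=0.768605:
  k1 = f(1.220000, 0.768605) = -0.659887
  k2 = f(1.330000, 0.696018) = -0.593690
  k3 = f(1.330000, 0.703299) = -0.596166
  k4 = f(1.440000, 0.637449) = -0.536585
  u ← 0.768605 + (0.22/6)·(k1 + 2k2 + 2k3 + k4) = 0.637479
u(1.44) ≈ 0.6375

0.6375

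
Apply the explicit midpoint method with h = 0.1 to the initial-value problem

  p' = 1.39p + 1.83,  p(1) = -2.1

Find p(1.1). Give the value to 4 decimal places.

Midpoint: k1 = f(s_n, p_n); k2 = f(s_n + h/2, p_n + (h/2)·k1); p_{n+1} = p_n + h·k2.
s=1.000000, p=-2.100000:
  k1 = f(1.000000, -2.100000) = -1.089000
  k2 = f(1.050000, -2.154450) = -1.164686
  p ← -2.100000 + 0.1·(-1.164686) = -2.216469
p(1.1) ≈ -2.2165

-2.2165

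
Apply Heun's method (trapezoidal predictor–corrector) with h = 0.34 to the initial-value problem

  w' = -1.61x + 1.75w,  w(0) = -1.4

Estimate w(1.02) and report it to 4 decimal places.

Heun: k1 = f(x_n, w_n); k2 = f(x_n + h, w_n + h·k1); w_{n+1} = w_n + (h/2)·(k1 + k2).
x=0.000000, w=-1.400000:
  k1 = f(0.000000, -1.400000) = -2.450000
  k2 = f(0.340000, -2.233000) = -4.455150
  w ← -1.400000 + (0.34/2)·(-2.450000 + (-4.455150)) = -2.573875
x=0.340000, w=-2.573875:
  k1 = f(0.340000, -2.573875) = -5.051682
  k2 = f(0.680000, -4.291447) = -8.604833
  w ← -2.573875 + (0.34/2)·(-5.051682 + (-8.604833)) = -4.895483
x=0.680000, w=-4.895483:
  k1 = f(0.680000, -4.895483) = -9.661895
  k2 = f(1.020000, -8.180527) = -15.958123
  w ← -4.895483 + (0.34/2)·(-9.661895 + (-15.958123)) = -9.250886
w(1.02) ≈ -9.2509

-9.2509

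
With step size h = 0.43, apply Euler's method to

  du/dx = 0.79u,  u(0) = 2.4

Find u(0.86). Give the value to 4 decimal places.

Euler: u_{n+1} = u_n + h·f(x_n, u_n).
x=0.000000, u=2.400000: f=1.896000 → u ← 2.400000 + 0.43·1.896000 = 3.215280
x=0.430000, u=3.215280: f=2.540071 → u ← 3.215280 + 0.43·2.540071 = 4.307511
u(0.86) ≈ 4.3075

4.3075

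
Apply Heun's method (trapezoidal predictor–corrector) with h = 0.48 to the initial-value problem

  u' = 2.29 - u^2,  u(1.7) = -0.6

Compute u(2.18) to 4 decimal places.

0.3872

Heun: k1 = f(s_n, u_n); k2 = f(s_n + h, u_n + h·k1); u_{n+1} = u_n + (h/2)·(k1 + k2).
s=1.700000, u=-0.600000:
  k1 = f(1.700000, -0.600000) = 1.930000
  k2 = f(2.180000, 0.326400) = 2.183463
  u ← -0.600000 + (0.48/2)·(1.930000 + 2.183463) = 0.387231
u(2.18) ≈ 0.3872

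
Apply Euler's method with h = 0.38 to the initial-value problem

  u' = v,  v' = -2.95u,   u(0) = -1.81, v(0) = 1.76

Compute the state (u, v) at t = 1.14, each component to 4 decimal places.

2.2246, 4.7335

Euler on (u,v): u_{n+1} = u_n + h·u', v_{n+1} = v_n + h·v'.
0.000000: (-1.810000, 1.760000); f=(1.760000, 5.339500) → (-1.141200, 3.789010)
0.380000: (-1.141200, 3.789010); f=(3.789010, 3.366540) → (0.298624, 5.068295)
0.760000: (0.298624, 5.068295); f=(5.068295, -0.880940) → (2.224576, 4.733538)
(u(1.14), v(1.14)) ≈ (2.2246, 4.7335)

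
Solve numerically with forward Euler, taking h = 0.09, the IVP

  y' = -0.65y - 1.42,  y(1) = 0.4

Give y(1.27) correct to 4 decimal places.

-0.0276

Euler: y_{n+1} = y_n + h·f(s_n, y_n).
s=1.000000, y=0.400000: f=-1.680000 → y ← 0.400000 + 0.09·(-1.680000) = 0.248800
s=1.090000, y=0.248800: f=-1.581720 → y ← 0.248800 + 0.09·(-1.581720) = 0.106445
s=1.180000, y=0.106445: f=-1.489189 → y ← 0.106445 + 0.09·(-1.489189) = -0.027582
y(1.27) ≈ -0.0276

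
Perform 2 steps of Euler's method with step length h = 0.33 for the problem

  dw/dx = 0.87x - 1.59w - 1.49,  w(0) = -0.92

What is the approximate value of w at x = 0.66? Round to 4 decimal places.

Euler: w_{n+1} = w_n + h·f(x_n, w_n).
x=0.000000, w=-0.920000: f=-0.027200 → w ← -0.920000 + 0.33·(-0.027200) = -0.928976
x=0.330000, w=-0.928976: f=0.274172 → w ← -0.928976 + 0.33·0.274172 = -0.838499
w(0.66) ≈ -0.8385

-0.8385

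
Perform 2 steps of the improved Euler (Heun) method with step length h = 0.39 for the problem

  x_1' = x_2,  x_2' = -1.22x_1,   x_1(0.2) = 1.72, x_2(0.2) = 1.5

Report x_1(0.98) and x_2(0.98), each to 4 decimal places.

Heun on (x_1,x_2): k1 = f(x_n, state_n); k2 = f(x_n + h, state_n + h·k1); state_{n+1} = state_n + (h/2)·(k1 + k2).
0.200000: (1.720000, 1.500000)
  k1 = (1.500000, -2.098400)
  predictor → (2.305000, 0.681624)
  k2 = (0.681624, -2.812100)
  → (2.145417, 0.542453)
0.590000: (2.145417, 0.542453)
  k1 = (0.542453, -2.617408)
  predictor → (2.356973, -0.478337)
  k2 = (-0.478337, -2.875507)
  → (2.157919, -0.528666)
(x_1(0.98), x_2(0.98)) ≈ (2.1579, -0.5287)

2.1579, -0.5287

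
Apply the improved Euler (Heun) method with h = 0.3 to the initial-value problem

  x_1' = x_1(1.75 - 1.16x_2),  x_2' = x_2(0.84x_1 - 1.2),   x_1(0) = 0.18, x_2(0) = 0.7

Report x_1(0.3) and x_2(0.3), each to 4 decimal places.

Heun on (x_1,x_2): k1 = f(t_n, state_n); k2 = f(t_n + h, state_n + h·k1); state_{n+1} = state_n + (h/2)·(k1 + k2).
0.000000: (0.180000, 0.700000)
  k1 = (0.168840, -0.734160)
  predictor → (0.230652, 0.479752)
  k2 = (0.275280, -0.482752)
  → (0.246618, 0.517463)
(x_1(0.3), x_2(0.3)) ≈ (0.2466, 0.5175)

0.2466, 0.5175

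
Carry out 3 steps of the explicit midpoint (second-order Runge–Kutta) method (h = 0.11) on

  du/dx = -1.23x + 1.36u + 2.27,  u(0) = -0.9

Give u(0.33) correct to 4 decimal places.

Midpoint: k1 = f(x_n, u_n); k2 = f(x_n + h/2, u_n + (h/2)·k1); u_{n+1} = u_n + h·k2.
x=0.000000, u=-0.900000:
  k1 = f(0.000000, -0.900000) = 1.046000
  k2 = f(0.055000, -0.842470) = 1.056591
  u ← -0.900000 + 0.11·1.056591 = -0.783775
x=0.110000, u=-0.783775:
  k1 = f(0.110000, -0.783775) = 1.068766
  k2 = f(0.165000, -0.724993) = 1.081060
  u ← -0.783775 + 0.11·1.081060 = -0.664858
x=0.220000, u=-0.664858:
  k1 = f(0.220000, -0.664858) = 1.095193
  k2 = f(0.275000, -0.604623) = 1.109463
  u ← -0.664858 + 0.11·1.109463 = -0.542818
u(0.33) ≈ -0.5428

-0.5428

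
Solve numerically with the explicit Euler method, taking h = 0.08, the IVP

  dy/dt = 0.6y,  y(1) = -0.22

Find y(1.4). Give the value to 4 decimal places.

Euler: y_{n+1} = y_n + h·f(t_n, y_n).
t=1.000000, y=-0.220000: f=-0.132000 → y ← -0.220000 + 0.08·(-0.132000) = -0.230560
t=1.080000, y=-0.230560: f=-0.138336 → y ← -0.230560 + 0.08·(-0.138336) = -0.241627
t=1.160000, y=-0.241627: f=-0.144976 → y ← -0.241627 + 0.08·(-0.144976) = -0.253225
t=1.240000, y=-0.253225: f=-0.151935 → y ← -0.253225 + 0.08·(-0.151935) = -0.265380
t=1.320000, y=-0.265380: f=-0.159228 → y ← -0.265380 + 0.08·(-0.159228) = -0.278118
y(1.4) ≈ -0.2781

-0.2781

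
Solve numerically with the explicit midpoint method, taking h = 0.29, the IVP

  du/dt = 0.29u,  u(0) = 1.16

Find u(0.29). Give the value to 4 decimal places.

1.2617

Midpoint: k1 = f(t_n, u_n); k2 = f(t_n + h/2, u_n + (h/2)·k1); u_{n+1} = u_n + h·k2.
t=0.000000, u=1.160000:
  k1 = f(0.000000, 1.160000) = 0.336400
  k2 = f(0.145000, 1.208778) = 0.350546
  u ← 1.160000 + 0.29·0.350546 = 1.261658
u(0.29) ≈ 1.2617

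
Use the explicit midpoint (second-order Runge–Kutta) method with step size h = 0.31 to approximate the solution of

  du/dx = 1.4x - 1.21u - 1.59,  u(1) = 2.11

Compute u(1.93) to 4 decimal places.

Midpoint: k1 = f(x_n, u_n); k2 = f(x_n + h/2, u_n + (h/2)·k1); u_{n+1} = u_n + h·k2.
x=1.000000, u=2.110000:
  k1 = f(1.000000, 2.110000) = -2.743100
  k2 = f(1.155000, 1.684819) = -2.011632
  u ← 2.110000 + 0.31·(-2.011632) = 1.486394
x=1.310000, u=1.486394:
  k1 = f(1.310000, 1.486394) = -1.554537
  k2 = f(1.465000, 1.245441) = -1.045984
  u ← 1.486394 + 0.31·(-1.045984) = 1.162139
x=1.620000, u=1.162139:
  k1 = f(1.620000, 1.162139) = -0.728189
  k2 = f(1.775000, 1.049270) = -0.374617
  u ← 1.162139 + 0.31·(-0.374617) = 1.046008
u(1.93) ≈ 1.0460

1.0460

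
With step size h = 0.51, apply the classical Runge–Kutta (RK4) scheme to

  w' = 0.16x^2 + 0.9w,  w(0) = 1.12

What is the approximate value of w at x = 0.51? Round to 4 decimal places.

1.7802

RK4: k1 = f(x_n, w_n); k2 = f(x_n + h/2, w_n + (h/2)·k1); k3 = f(x_n + h/2, w_n + (h/2)·k2); k4 = f(x_n + h, w_n + h·k3); w_{n+1} = w_n + (h/6)·(k1 + 2k2 + 2k3 + k4).
x=0.000000, w=1.120000:
  k1 = f(0.000000, 1.120000) = 1.008000
  k2 = f(0.255000, 1.377040) = 1.249740
  k3 = f(0.255000, 1.438684) = 1.305219
  k4 = f(0.510000, 1.785662) = 1.648712
  w ← 1.120000 + (0.51/6)·(k1 + 2k2 + 2k3 + k4) = 1.780164
w(0.51) ≈ 1.7802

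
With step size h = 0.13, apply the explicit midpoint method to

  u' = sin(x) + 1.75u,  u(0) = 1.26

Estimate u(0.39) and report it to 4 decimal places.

2.5735

Midpoint: k1 = f(x_n, u_n); k2 = f(x_n + h/2, u_n + (h/2)·k1); u_{n+1} = u_n + h·k2.
x=0.000000, u=1.260000:
  k1 = f(0.000000, 1.260000) = 2.205000
  k2 = f(0.065000, 1.403325) = 2.520773
  u ← 1.260000 + 0.13·2.520773 = 1.587700
x=0.130000, u=1.587700:
  k1 = f(0.130000, 1.587700) = 2.908110
  k2 = f(0.195000, 1.776728) = 3.303040
  u ← 1.587700 + 0.13·3.303040 = 2.017096
x=0.260000, u=2.017096:
  k1 = f(0.260000, 2.017096) = 3.786998
  k2 = f(0.325000, 2.263251) = 4.279997
  u ← 2.017096 + 0.13·4.279997 = 2.573495
u(0.39) ≈ 2.5735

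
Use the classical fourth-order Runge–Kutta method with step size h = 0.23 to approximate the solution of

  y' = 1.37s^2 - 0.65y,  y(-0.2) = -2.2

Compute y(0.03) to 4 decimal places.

RK4: k1 = f(s_n, y_n); k2 = f(s_n + h/2, y_n + (h/2)·k1); k3 = f(s_n + h/2, y_n + (h/2)·k2); k4 = f(s_n + h, y_n + h·k3); y_{n+1} = y_n + (h/6)·(k1 + 2k2 + 2k3 + k4).
s=-0.200000, y=-2.200000:
  k1 = f(-0.200000, -2.200000) = 1.484800
  k2 = f(-0.085000, -2.029248) = 1.328909
  k3 = f(-0.085000, -2.047175) = 1.340562
  k4 = f(0.030000, -1.891671) = 1.230819
  y ← -2.200000 + (0.23/6)·(k1 + 2k2 + 2k3 + k4) = -1.891242
y(0.03) ≈ -1.8912

-1.8912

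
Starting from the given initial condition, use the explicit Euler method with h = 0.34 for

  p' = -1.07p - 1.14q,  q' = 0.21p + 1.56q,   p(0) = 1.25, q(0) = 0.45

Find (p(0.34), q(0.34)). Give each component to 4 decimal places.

0.6208, 0.7779

Euler on (p,q): p_{n+1} = p_n + h·p', q_{n+1} = q_n + h·q'.
0.000000: (1.250000, 0.450000); f=(-1.850500, 0.964500) → (0.620830, 0.777930)
(p(0.34), q(0.34)) ≈ (0.6208, 0.7779)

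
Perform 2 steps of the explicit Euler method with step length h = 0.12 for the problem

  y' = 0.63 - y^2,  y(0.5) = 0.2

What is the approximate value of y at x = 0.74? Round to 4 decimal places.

0.3376

Euler: y_{n+1} = y_n + h·f(x_n, y_n).
x=0.500000, y=0.200000: f=0.590000 → y ← 0.200000 + 0.12·0.590000 = 0.270800
x=0.620000, y=0.270800: f=0.556667 → y ← 0.270800 + 0.12·0.556667 = 0.337600
y(0.74) ≈ 0.3376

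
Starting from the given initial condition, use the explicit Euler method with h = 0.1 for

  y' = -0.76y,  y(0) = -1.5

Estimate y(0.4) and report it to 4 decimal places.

-1.0934

Euler: y_{n+1} = y_n + h·f(t_n, y_n).
t=0.000000, y=-1.500000: f=1.140000 → y ← -1.500000 + 0.1·1.140000 = -1.386000
t=0.100000, y=-1.386000: f=1.053360 → y ← -1.386000 + 0.1·1.053360 = -1.280664
t=0.200000, y=-1.280664: f=0.973305 → y ← -1.280664 + 0.1·0.973305 = -1.183334
t=0.300000, y=-1.183334: f=0.899333 → y ← -1.183334 + 0.1·0.899333 = -1.093400
y(0.4) ≈ -1.0934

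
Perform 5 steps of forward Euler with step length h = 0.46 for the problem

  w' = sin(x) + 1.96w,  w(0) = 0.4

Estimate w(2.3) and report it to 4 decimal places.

Euler: w_{n+1} = w_n + h·f(x_n, w_n).
x=0.000000, w=0.400000: f=0.784000 → w ← 0.400000 + 0.46·0.784000 = 0.760640
x=0.460000, w=0.760640: f=1.934803 → w ← 0.760640 + 0.46·1.934803 = 1.650649
x=0.920000, w=1.650649: f=4.030874 → w ← 1.650649 + 0.46·4.030874 = 3.504851
x=1.380000, w=3.504851: f=7.851362 → w ← 3.504851 + 0.46·7.851362 = 7.116478
x=1.840000, w=7.116478: f=14.912279 → w ← 7.116478 + 0.46·14.912279 = 13.976126
w(2.3) ≈ 13.9761

13.9761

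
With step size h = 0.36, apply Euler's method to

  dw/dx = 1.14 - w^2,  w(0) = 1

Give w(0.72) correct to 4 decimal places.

Euler: w_{n+1} = w_n + h·f(x_n, w_n).
x=0.000000, w=1.000000: f=0.140000 → w ← 1.000000 + 0.36·0.140000 = 1.050400
x=0.360000, w=1.050400: f=0.036660 → w ← 1.050400 + 0.36·0.036660 = 1.063598
w(0.72) ≈ 1.0636

1.0636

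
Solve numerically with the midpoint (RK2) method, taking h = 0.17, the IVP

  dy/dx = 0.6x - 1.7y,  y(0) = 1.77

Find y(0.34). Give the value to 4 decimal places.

1.0330

Midpoint: k1 = f(x_n, y_n); k2 = f(x_n + h/2, y_n + (h/2)·k1); y_{n+1} = y_n + h·k2.
x=0.000000, y=1.770000:
  k1 = f(0.000000, 1.770000) = -3.009000
  k2 = f(0.085000, 1.514235) = -2.523199
  y ← 1.770000 + 0.17·(-2.523199) = 1.341056
x=0.170000, y=1.341056:
  k1 = f(0.170000, 1.341056) = -2.177795
  k2 = f(0.255000, 1.155943) = -1.812104
  y ← 1.341056 + 0.17·(-1.812104) = 1.032998
y(0.34) ≈ 1.0330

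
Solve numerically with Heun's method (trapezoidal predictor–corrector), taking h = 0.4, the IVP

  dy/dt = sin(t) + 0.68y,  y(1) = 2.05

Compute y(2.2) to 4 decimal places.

Heun: k1 = f(t_n, y_n); k2 = f(t_n + h, y_n + h·k1); y_{n+1} = y_n + (h/2)·(k1 + k2).
t=1.000000, y=2.050000:
  k1 = f(1.000000, 2.050000) = 2.235471
  k2 = f(1.400000, 2.944188) = 2.987498
  y ← 2.050000 + (0.4/2)·(2.235471 + 2.987498) = 3.094594
t=1.400000, y=3.094594:
  k1 = f(1.400000, 3.094594) = 3.089773
  k2 = f(1.800000, 4.330503) = 3.918590
  y ← 3.094594 + (0.4/2)·(3.089773 + 3.918590) = 4.496266
t=1.800000, y=4.496266:
  k1 = f(1.800000, 4.496266) = 4.031309
  k2 = f(2.200000, 6.108790) = 4.962474
  y ← 4.496266 + (0.4/2)·(4.031309 + 4.962474) = 6.295023
y(2.2) ≈ 6.2950

6.2950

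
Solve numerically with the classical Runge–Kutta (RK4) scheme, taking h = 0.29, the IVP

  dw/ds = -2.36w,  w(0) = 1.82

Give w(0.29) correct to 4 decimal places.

RK4: k1 = f(s_n, w_n); k2 = f(s_n + h/2, w_n + (h/2)·k1); k3 = f(s_n + h/2, w_n + (h/2)·k2); k4 = f(s_n + h, w_n + h·k3); w_{n+1} = w_n + (h/6)·(k1 + 2k2 + 2k3 + k4).
s=0.000000, w=1.820000:
  k1 = f(0.000000, 1.820000) = -4.295200
  k2 = f(0.145000, 1.197196) = -2.825383
  k3 = f(0.145000, 1.410320) = -3.328354
  k4 = f(0.290000, 0.854777) = -2.017274
  w ← 1.820000 + (0.29/6)·(k1 + 2k2 + 2k3 + k4) = 0.920036
w(0.29) ≈ 0.9200

0.9200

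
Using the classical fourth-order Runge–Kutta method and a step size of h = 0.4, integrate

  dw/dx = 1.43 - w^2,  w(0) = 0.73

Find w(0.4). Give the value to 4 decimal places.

0.9914

RK4: k1 = f(x_n, w_n); k2 = f(x_n + h/2, w_n + (h/2)·k1); k3 = f(x_n + h/2, w_n + (h/2)·k2); k4 = f(x_n + h, w_n + h·k3); w_{n+1} = w_n + (h/6)·(k1 + 2k2 + 2k3 + k4).
x=0.000000, w=0.730000:
  k1 = f(0.000000, 0.730000) = 0.897100
  k2 = f(0.200000, 0.909420) = 0.602955
  k3 = f(0.200000, 0.850591) = 0.706495
  k4 = f(0.400000, 1.012598) = 0.404645
  w ← 0.730000 + (0.4/6)·(k1 + 2k2 + 2k3 + k4) = 0.991376
w(0.4) ≈ 0.9914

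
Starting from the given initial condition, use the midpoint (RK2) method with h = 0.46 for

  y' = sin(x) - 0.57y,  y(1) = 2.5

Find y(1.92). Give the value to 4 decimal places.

2.1830

Midpoint: k1 = f(x_n, y_n); k2 = f(x_n + h/2, y_n + (h/2)·k1); y_{n+1} = y_n + h·k2.
x=1.000000, y=2.500000:
  k1 = f(1.000000, 2.500000) = -0.583529
  k2 = f(1.230000, 2.365788) = -0.406011
  y ← 2.500000 + 0.46·(-0.406011) = 2.313235
x=1.460000, y=2.313235:
  k1 = f(1.460000, 2.313235) = -0.324676
  k2 = f(1.690000, 2.238560) = -0.283075
  y ← 2.313235 + 0.46·(-0.283075) = 2.183020
y(1.92) ≈ 2.1830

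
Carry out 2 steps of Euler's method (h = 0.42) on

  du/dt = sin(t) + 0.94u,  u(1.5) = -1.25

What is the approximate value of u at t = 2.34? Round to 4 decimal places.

Euler: u_{n+1} = u_n + h·f(t_n, u_n).
t=1.500000, u=-1.250000: f=-0.177505 → u ← -1.250000 + 0.42·(-0.177505) = -1.324552
t=1.920000, u=-1.324552: f=-0.305434 → u ← -1.324552 + 0.42·(-0.305434) = -1.452834
u(2.34) ≈ -1.4528

-1.4528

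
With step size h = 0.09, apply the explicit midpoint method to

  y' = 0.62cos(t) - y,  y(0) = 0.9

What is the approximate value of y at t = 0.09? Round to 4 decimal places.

0.8759

Midpoint: k1 = f(t_n, y_n); k2 = f(t_n + h/2, y_n + (h/2)·k1); y_{n+1} = y_n + h·k2.
t=0.000000, y=0.900000:
  k1 = f(0.000000, 0.900000) = -0.280000
  k2 = f(0.045000, 0.887400) = -0.268028
  y ← 0.900000 + 0.09·(-0.268028) = 0.875878
y(0.09) ≈ 0.8759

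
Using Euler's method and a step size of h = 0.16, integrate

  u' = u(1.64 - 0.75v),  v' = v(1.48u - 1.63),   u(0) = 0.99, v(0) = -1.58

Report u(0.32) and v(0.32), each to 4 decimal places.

2.0800, -1.6608

Euler on (u,v): u_{n+1} = u_n + h·u', v_{n+1} = v_n + h·v'.
0.000000: (0.990000, -1.580000); f=(2.796750, 0.260384) → (1.437480, -1.538339)
0.160000: (1.437480, -1.538339); f=(4.015965, -0.765278) → (2.080034, -1.660783)
(u(0.32), v(0.32)) ≈ (2.0800, -1.6608)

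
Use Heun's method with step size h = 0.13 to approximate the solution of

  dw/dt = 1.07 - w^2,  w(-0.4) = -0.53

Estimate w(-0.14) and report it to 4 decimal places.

Heun: k1 = f(t_n, w_n); k2 = f(t_n + h, w_n + h·k1); w_{n+1} = w_n + (h/2)·(k1 + k2).
t=-0.400000, w=-0.530000:
  k1 = f(-0.400000, -0.530000) = 0.789100
  k2 = f(-0.270000, -0.427417) = 0.887315
  w ← -0.530000 + (0.13/2)·(0.789100 + 0.887315) = -0.421033
t=-0.270000, w=-0.421033:
  k1 = f(-0.270000, -0.421033) = 0.892731
  k2 = f(-0.140000, -0.304978) = 0.976988
  w ← -0.421033 + (0.13/2)·(0.892731 + 0.976988) = -0.299501
w(-0.14) ≈ -0.2995

-0.2995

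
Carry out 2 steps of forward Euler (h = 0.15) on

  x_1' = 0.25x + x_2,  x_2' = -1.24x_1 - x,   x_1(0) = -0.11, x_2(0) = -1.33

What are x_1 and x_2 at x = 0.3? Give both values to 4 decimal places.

Euler on (x_1,x_2): x_1_{n+1} = x_1_n + h·x_1', x_2_{n+1} = x_2_n + h·x_2'.
0.000000: (-0.110000, -1.330000); f=(-1.330000, 0.136400) → (-0.309500, -1.309540)
0.150000: (-0.309500, -1.309540); f=(-1.272040, 0.233780) → (-0.500306, -1.274473)
(x_1(0.3), x_2(0.3)) ≈ (-0.5003, -1.2745)

-0.5003, -1.2745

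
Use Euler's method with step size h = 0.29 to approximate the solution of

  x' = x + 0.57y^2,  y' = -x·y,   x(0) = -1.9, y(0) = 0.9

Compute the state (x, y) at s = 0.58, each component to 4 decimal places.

-2.6670, 2.3339

Euler on (x,y): x_{n+1} = x_n + h·x', y_{n+1} = y_n + h·y'.
0.000000: (-1.900000, 0.900000); f=(-1.438300, 1.710000) → (-2.317107, 1.395900)
0.290000: (-2.317107, 1.395900); f=(-1.206441, 3.234450) → (-2.666975, 2.333890)
(x(0.58), y(0.58)) ≈ (-2.6670, 2.3339)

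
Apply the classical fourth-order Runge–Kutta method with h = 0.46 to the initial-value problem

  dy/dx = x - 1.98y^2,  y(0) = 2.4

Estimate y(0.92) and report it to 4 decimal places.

-31.9074

RK4: k1 = f(x_n, y_n); k2 = f(x_n + h/2, y_n + (h/2)·k1); k3 = f(x_n + h/2, y_n + (h/2)·k2); k4 = f(x_n + h, y_n + h·k3); y_{n+1} = y_n + (h/6)·(k1 + 2k2 + 2k3 + k4).
x=0.000000, y=2.400000:
  k1 = f(0.000000, 2.400000) = -11.404800
  k2 = f(0.230000, -0.223104) = 0.131445
  k3 = f(0.230000, 2.430232) = -11.463937
  k4 = f(0.460000, -2.873411) = -15.887854
  y ← 2.400000 + (0.46/6)·(k1 + 2k2 + 2k3 + k4) = -1.430086
x=0.460000, y=-1.430086:
  k1 = f(0.460000, -1.430086) = -3.589387
  k2 = f(0.690000, -2.255645) = -9.384107
  k3 = f(0.690000, -3.588430) = -24.806128
  k4 = f(0.920000, -12.840904) = -325.559872
  y ← -1.430086 + (0.46/6)·(k1 + 2k2 + 2k3 + k4) = -31.907365
y(0.92) ≈ -31.9074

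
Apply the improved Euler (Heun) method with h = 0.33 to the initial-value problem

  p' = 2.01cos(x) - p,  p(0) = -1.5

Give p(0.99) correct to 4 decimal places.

0.4106

Heun: k1 = f(x_n, p_n); k2 = f(x_n + h, p_n + h·k1); p_{n+1} = p_n + (h/2)·(k1 + k2).
x=0.000000, p=-1.500000:
  k1 = f(0.000000, -1.500000) = 3.510000
  k2 = f(0.330000, -0.341700) = 2.243245
  p ← -1.500000 + (0.33/2)·(3.510000 + 2.243245) = -0.550715
x=0.330000, p=-0.550715:
  k1 = f(0.330000, -0.550715) = 2.452260
  k2 = f(0.660000, 0.258531) = 1.329353
  p ← -0.550715 + (0.33/2)·(2.452260 + 1.329353) = 0.073252
x=0.660000, p=0.073252:
  k1 = f(0.660000, 0.073252) = 1.514633
  k2 = f(0.990000, 0.573080) = 0.529786
  p ← 0.073252 + (0.33/2)·(1.514633 + 0.529786) = 0.410581
p(0.99) ≈ 0.4106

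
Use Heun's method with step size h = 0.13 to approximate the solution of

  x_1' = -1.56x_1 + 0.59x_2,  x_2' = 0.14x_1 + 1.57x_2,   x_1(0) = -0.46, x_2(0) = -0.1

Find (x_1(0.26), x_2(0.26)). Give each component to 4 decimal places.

-0.3245, -0.1675

Heun on (x_1,x_2): k1 = f(t_n, state_n); k2 = f(t_n + h, state_n + h·k1); state_{n+1} = state_n + (h/2)·(k1 + k2).
0.000000: (-0.460000, -0.100000)
  k1 = (0.658600, -0.221400)
  predictor → (-0.374382, -0.128782)
  k2 = (0.508055, -0.254601)
  → (-0.384167, -0.130940)
0.130000: (-0.384167, -0.130940)
  k1 = (0.522047, -0.259359)
  predictor → (-0.316301, -0.164657)
  k2 = (0.396283, -0.302793)
  → (-0.324476, -0.167480)
(x_1(0.26), x_2(0.26)) ≈ (-0.3245, -0.1675)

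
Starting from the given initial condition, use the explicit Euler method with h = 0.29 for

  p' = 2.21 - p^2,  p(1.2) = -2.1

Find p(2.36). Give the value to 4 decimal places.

-31.3568

Euler: p_{n+1} = p_n + h·f(x_n, p_n).
x=1.200000, p=-2.100000: f=-2.200000 → p ← -2.100000 + 0.29·(-2.200000) = -2.738000
x=1.490000, p=-2.738000: f=-5.286644 → p ← -2.738000 + 0.29·(-5.286644) = -4.271127
x=1.780000, p=-4.271127: f=-16.032524 → p ← -4.271127 + 0.29·(-16.032524) = -8.920559
x=2.070000, p=-8.920559: f=-77.366367 → p ← -8.920559 + 0.29·(-77.366367) = -31.356805
p(2.36) ≈ -31.3568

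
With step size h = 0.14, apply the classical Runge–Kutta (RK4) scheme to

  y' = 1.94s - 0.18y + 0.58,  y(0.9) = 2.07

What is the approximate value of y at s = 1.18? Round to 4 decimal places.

2.6782

RK4: k1 = f(s_n, y_n); k2 = f(s_n + h/2, y_n + (h/2)·k1); k3 = f(s_n + h/2, y_n + (h/2)·k2); k4 = f(s_n + h, y_n + h·k3); y_{n+1} = y_n + (h/6)·(k1 + 2k2 + 2k3 + k4).
s=0.900000, y=2.070000:
  k1 = f(0.900000, 2.070000) = 1.953400
  k2 = f(0.970000, 2.206738) = 2.064587
  k3 = f(0.970000, 2.214521) = 2.063186
  k4 = f(1.040000, 2.358846) = 2.173008
  y ← 2.070000 + (0.14/6)·(k1 + 2k2 + 2k3 + k4) = 2.358912
s=1.040000, y=2.358912:
  k1 = f(1.040000, 2.358912) = 2.172996
  k2 = f(1.110000, 2.511022) = 2.281416
  k3 = f(1.110000, 2.518611) = 2.280050
  k4 = f(1.180000, 2.678119) = 2.387139
  y ← 2.358912 + (0.14/6)·(k1 + 2k2 + 2k3 + k4) = 2.678184
y(1.18) ≈ 2.6782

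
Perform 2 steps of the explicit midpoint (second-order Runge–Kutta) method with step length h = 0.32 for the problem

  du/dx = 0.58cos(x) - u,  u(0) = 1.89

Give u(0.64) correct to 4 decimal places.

Midpoint: k1 = f(x_n, u_n); k2 = f(x_n + h/2, u_n + (h/2)·k1); u_{n+1} = u_n + h·k2.
x=0.000000, u=1.890000:
  k1 = f(0.000000, 1.890000) = -1.310000
  k2 = f(0.160000, 1.680400) = -1.107808
  u ← 1.890000 + 0.32·(-1.107808) = 1.535501
x=0.320000, u=1.535501:
  k1 = f(0.320000, 1.535501) = -0.984945
  k2 = f(0.480000, 1.377910) = -0.863453
  u ← 1.535501 + 0.32·(-0.863453) = 1.259196
u(0.64) ≈ 1.2592

1.2592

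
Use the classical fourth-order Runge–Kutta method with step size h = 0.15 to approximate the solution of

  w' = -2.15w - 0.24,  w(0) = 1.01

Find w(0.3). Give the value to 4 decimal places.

RK4: k1 = f(x_n, w_n); k2 = f(x_n + h/2, w_n + (h/2)·k1); k3 = f(x_n + h/2, w_n + (h/2)·k2); k4 = f(x_n + h, w_n + h·k3); w_{n+1} = w_n + (h/6)·(k1 + 2k2 + 2k3 + k4).
x=0.000000, w=1.010000:
  k1 = f(0.000000, 1.010000) = -2.411500
  k2 = f(0.075000, 0.829137) = -2.022646
  k3 = f(0.075000, 0.858302) = -2.085348
  k4 = f(0.150000, 0.697198) = -1.738975
  w ← 1.010000 + (0.15/6)·(k1 + 2k2 + 2k3 + k4) = 0.700838
x=0.150000, w=0.700838:
  k1 = f(0.150000, 0.700838) = -1.746803
  k2 = f(0.225000, 0.569828) = -1.465131
  k3 = f(0.225000, 0.590954) = -1.510550
  k4 = f(0.300000, 0.474256) = -1.259650
  w ← 0.700838 + (0.15/6)·(k1 + 2k2 + 2k3 + k4) = 0.476893
w(0.3) ≈ 0.4769

0.4769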